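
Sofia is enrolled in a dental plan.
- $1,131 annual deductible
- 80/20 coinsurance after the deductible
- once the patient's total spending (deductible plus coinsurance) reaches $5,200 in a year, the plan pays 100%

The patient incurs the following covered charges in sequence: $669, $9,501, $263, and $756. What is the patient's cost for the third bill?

#1 ($669): fully absorbed by the deductible. Cost to patient: $669. OOP to date $669.
#2 ($9,501): $462 finishes the deductible; $9,039 goes to coinsurance; 20% of $9,039 = $1,807.80. Cost to patient: $2,269.80. OOP to date $2,938.80.
#3 ($263): deductible met; 20% of $263 = $52.60. Cost to patient: $52.60. OOP to date $2,991.40.

$52.60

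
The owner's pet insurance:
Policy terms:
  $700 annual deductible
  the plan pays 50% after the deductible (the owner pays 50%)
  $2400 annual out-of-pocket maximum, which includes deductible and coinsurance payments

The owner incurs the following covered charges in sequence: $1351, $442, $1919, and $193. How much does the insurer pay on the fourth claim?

$96.50

#1 ($1351): $700 finishes the deductible; $651 goes to coinsurance; 50% of $651 = $325.50. Owner owes $1025.50 (running OOP $1025.50). Plan pays $1351 − $1025.50 = $325.50.
#2 ($442): deductible already satisfied, so owner's share is 50% × $442 = $221. Cost to owner: $221. OOP to date $1246.50. Insurer: $442 − $221 = $221.
#3 ($1919): deductible met; 50% of $1919 = $959.50. Cost to owner: $959.50. OOP to date $2206. Insurer: $1919 − $959.50 = $959.50.
#4 ($193): deductible already satisfied, so owner's share is 50% × $193 = $96.50. Owner owes $96.50 (running OOP $2302.50). Plan pays $193 − $96.50 = $96.50.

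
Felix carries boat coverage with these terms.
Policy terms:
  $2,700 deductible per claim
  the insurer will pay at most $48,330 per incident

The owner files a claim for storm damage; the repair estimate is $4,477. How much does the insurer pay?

Less the $2,700 deductible: $4,477 − $2,700 = $1,777.
That's under the $48,330 cap, so the insurer reimburses the full $1,777.

$1,777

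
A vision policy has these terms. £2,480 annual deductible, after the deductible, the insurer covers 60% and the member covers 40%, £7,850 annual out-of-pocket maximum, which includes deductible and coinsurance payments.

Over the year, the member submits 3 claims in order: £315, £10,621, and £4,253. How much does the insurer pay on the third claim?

#1 (£315): entire amount goes to the deductible. Member owes £315 (running OOP £315). Plan pays £315 − £315 = £0.
#2 (£10,621): £2,165 finishes the deductible; £8,456 goes to coinsurance; coinsurance £8,456 × 40% = £3,382.40. Member pays £5,547.40; OOP now £5,862.40. Plan pays £10,621 − £5,547.40 = £5,073.60.
#3 (£4,253): deductible already satisfied, so member's share is 40% × £4,253 = £1,701.20. Member pays £1,701.20; OOP now £7,563.60. Insurer: £4,253 − £1,701.20 = £2,551.80.

£2,551.80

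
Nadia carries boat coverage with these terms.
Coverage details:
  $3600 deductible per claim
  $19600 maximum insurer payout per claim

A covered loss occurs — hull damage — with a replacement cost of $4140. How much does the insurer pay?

Subtract the deductible: $4140 − $3600 = $540.
That's under the $19600 cap, so the insurer reimburses the full $540.

$540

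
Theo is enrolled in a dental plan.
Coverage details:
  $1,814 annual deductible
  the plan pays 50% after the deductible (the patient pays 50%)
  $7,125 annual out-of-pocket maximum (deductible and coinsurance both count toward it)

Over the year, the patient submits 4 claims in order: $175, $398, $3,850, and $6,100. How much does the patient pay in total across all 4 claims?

#1 ($175): entire amount goes to the deductible. Cost to patient: $175. OOP to date $175.
#2 ($398): all of it applies to the deductible. Cost to patient: $398. OOP to date $573.
#3 ($3,850): $1,241 to deductible, leaving $2,609; 50% of $2,609 = $1,304.50. Patient owes $2,545.50 (running OOP $3,118.50).
#4 ($6,100): deductible already satisfied, so patient's share is 50% × $6,100 = $3,050. Patient pays $3,050; OOP now $6,168.50.
Total paid by the patient: $175 + $398 + $2,545.50 + $3,050 = $6,168.50.

$6,168.50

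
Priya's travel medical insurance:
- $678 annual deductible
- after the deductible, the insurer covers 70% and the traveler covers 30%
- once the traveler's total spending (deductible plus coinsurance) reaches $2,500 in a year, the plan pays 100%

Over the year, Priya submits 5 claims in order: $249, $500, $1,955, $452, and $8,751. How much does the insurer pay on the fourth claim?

Bill 1, $249: entire amount goes to the deductible. Traveler pays $249; OOP now $249. Plan pays $249 − $249 = $0.
Bill 2, $500: $429 finishes the deductible; $71 goes to coinsurance; 30% of $71 = $21.30. Cost to traveler: $450.30. OOP to date $699.30. Insurer: $500 − $450.30 = $49.70.
Bill 3, $1,955: deductible already satisfied, so traveler's share is 30% × $1,955 = $586.50. Cost to traveler: $586.50. OOP to date $1,285.80. Plan pays $1,955 − $586.50 = $1,368.50.
Bill 4, $452: deductible met; 30% of $452 = $135.60. Cost to traveler: $135.60. OOP to date $1,421.40. Insurer: $452 − $135.60 = $316.40.

$316.40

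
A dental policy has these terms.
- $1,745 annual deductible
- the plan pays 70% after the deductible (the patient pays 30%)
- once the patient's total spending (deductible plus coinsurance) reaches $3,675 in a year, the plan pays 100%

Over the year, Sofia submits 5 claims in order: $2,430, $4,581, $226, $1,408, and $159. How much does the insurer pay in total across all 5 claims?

$5,129

Claim 1 ($2,430): $1,745 finishes the deductible; $685 goes to coinsurance; coinsurance $685 × 30% = $205.50. Patient owes $1,950.50 (running OOP $1,950.50). Insurer: $2,430 − $1,950.50 = $479.50.
Claim 2 ($4,581): deductible met; 30% of $4,581 = $1,374.30. Patient pays $1,374.30; OOP now $3,324.80. Plan pays $4,581 − $1,374.30 = $3,206.70.
Claim 3 ($226): deductible met; 30% of $226 = $67.80. Patient pays $67.80; OOP now $3,392.60. Plan pays $226 − $67.80 = $158.20.
Claim 4 ($1,408): 30% coinsurance on $1,408 = $422.40. Adding that to $3,392.60 gives $3,815, past the $3,675 cap; patient pays only $3,675 − $3,392.60 = $282.40. Insurer: $1,408 − $282.40 = $1,125.60.
Claim 5 ($159): 30% coinsurance on $159 = $47.70. OOP would hit $3,722.70 > $3,675, so the cap limits the patient to $3,675 − $3,675 = $0. Insurer: $159 − $0 = $159.
Insurer total: $479.50 + $3,206.70 + $158.20 + $1,125.60 + $159 = $5,129.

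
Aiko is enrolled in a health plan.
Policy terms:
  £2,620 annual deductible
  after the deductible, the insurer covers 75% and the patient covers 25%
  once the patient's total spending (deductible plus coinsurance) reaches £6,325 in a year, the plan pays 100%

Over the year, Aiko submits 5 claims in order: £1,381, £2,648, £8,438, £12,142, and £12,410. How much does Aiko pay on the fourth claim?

£1,243.25

Claim 1 (£1,381): fully absorbed by the deductible. Patient pays £1,381; OOP now £1,381.
Claim 2 (£2,648): £1,239 to deductible, leaving £1,409; patient's 25% is £352.25. Patient owes £1,591.25 (running OOP £2,972.25).
Claim 3 (£8,438): 25% coinsurance on £8,438 = £2,109.50. Cost to patient: £2,109.50. OOP to date £5,081.75.
Claim 4 (£12,142): 25% coinsurance on £12,142 = £3,035.50. That would push OOP to £8,117.25, over the £6,325 cap, so patient pays £6,325 − £5,081.75 = £1,243.25.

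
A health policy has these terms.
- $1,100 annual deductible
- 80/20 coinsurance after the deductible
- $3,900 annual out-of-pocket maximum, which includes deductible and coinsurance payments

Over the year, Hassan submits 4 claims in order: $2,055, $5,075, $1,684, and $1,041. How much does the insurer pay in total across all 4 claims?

Claim 1 — $2,055: deductible takes $1,100, $955 remains; coinsurance $955 × 20% = $191. Cost to patient: $1,291. OOP to date $1,291. Plan pays $2,055 − $1,291 = $764.
Claim 2 — $5,075: 20% coinsurance on $5,075 = $1,015. Cost to patient: $1,015. OOP to date $2,306. Insurer: $5,075 − $1,015 = $4,060.
Claim 3 — $1,684: deductible already satisfied, so patient's share is 20% × $1,684 = $336.80. Cost to patient: $336.80. OOP to date $2,642.80. Plan pays $1,684 − $336.80 = $1,347.20.
Claim 4 — $1,041: deductible met; 20% of $1,041 = $208.20. Patient owes $208.20 (running OOP $2,851). Plan pays $1,041 − $208.20 = $832.80.
Insurer total: $764 + $4,060 + $1,347.20 + $832.80 = $7,004.

$7,004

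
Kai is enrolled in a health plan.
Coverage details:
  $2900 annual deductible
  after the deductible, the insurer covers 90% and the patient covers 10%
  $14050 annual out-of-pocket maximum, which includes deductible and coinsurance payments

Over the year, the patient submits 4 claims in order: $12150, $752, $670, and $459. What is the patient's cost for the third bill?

Bill 1, $12150: $2900 finishes the deductible; $9250 goes to coinsurance; patient's 10% is $925. Patient owes $3825 (running OOP $3825).
Bill 2, $752: 10% coinsurance on $752 = $75.20. Patient pays $75.20; OOP now $3900.20.
Bill 3, $670: 10% coinsurance on $670 = $67. Patient owes $67 (running OOP $3967.20).

$67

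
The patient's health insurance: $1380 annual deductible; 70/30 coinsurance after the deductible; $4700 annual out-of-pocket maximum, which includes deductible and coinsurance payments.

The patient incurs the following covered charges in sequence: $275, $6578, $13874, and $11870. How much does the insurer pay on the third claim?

$12195.90

Claim 1 ($275): entire amount goes to the deductible. Patient owes $275 (running OOP $275). Plan pays $275 − $275 = $0.
Claim 2 ($6578): $1105 finishes the deductible; $5473 goes to coinsurance; patient's 30% is $1641.90. Patient owes $2746.90 (running OOP $3021.90). Plan pays $6578 − $2746.90 = $3831.10.
Claim 3 ($13874): 30% coinsurance on $13874 = $4162.20. That would push OOP to $7184.10, over the $4700 cap, so patient pays $4700 − $3021.90 = $1678.10. Insurer: $13874 − $1678.10 = $12195.90.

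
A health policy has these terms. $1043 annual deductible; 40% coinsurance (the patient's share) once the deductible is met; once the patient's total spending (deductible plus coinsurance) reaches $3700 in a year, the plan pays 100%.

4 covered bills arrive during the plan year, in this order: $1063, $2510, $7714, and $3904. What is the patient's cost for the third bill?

$1645

#1 ($1063): $1043 finishes the deductible; $20 goes to coinsurance; patient's 40% is $8. Cost to patient: $1051. OOP to date $1051.
#2 ($2510): deductible met; 40% of $2510 = $1004. Cost to patient: $1004. OOP to date $2055.
#3 ($7714): deductible met; 40% of $7714 = $3085.60. That would push OOP to $5140.60, over the $3700 cap, so patient pays $3700 − $2055 = $1645.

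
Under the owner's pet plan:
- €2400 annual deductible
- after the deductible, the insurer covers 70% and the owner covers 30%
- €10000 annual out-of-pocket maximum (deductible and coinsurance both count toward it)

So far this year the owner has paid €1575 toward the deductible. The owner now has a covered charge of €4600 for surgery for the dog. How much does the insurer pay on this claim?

€1575 of the €2400 deductible is already met, leaving €825.
The remaining €3775 (= €4600 − €825) moves to coinsurance.
Owner's 30% share of €3775 is €1132.50.
So the owner owes €825 + €1132.50 = €1957.50 before any cap.
Total out-of-pocket so far would be €1575 + €1957.50 = €3532.50, below the €10000 cap — no reduction.
Insurer pays the balance: €4600 − €1957.50 = €2642.50.

€2642.50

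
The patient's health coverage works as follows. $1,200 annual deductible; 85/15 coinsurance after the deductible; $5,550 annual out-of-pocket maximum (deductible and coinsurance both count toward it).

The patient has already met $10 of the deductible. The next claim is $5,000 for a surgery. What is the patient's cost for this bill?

$10 of the $1,200 deductible is already met, leaving $1,190.
After the $1,190 deductible portion, $5,000 − $1,190 = $3,810 is subject to coinsurance.
15% of $3,810 = $571.50 falls to the patient.
Patient responsibility before any cap: $1,190 + $571.50 = $1,761.50.
Year-to-date out-of-pocket becomes $10 + $1,761.50 = $1,771.50, still under the $5,550 maximum, so no cap applies.

$1,761.50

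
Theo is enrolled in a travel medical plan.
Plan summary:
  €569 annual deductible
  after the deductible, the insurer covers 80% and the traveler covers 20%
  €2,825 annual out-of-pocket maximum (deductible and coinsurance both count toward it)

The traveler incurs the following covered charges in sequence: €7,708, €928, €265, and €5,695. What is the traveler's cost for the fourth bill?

€589.60

Claim 1 — €7,708: deductible takes €569, €7,139 remains; coinsurance €7,139 × 20% = €1,427.80. Traveler owes €1,996.80 (running OOP €1,996.80).
Claim 2 — €928: deductible met; 20% of €928 = €185.60. Cost to traveler: €185.60. OOP to date €2,182.40.
Claim 3 — €265: deductible met; 20% of €265 = €53. Traveler pays €53; OOP now €2,235.40.
Claim 4 — €5,695: 20% coinsurance on €5,695 = €1,139. OOP would hit €3,374.40 > €2,825, so the cap limits the traveler to €2,825 − €2,235.40 = €589.60.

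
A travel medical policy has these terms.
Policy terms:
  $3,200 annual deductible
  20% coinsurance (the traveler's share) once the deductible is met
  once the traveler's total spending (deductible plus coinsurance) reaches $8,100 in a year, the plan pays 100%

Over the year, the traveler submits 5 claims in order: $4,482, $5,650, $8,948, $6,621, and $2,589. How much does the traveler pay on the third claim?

$1,789.60

Bill 1, $4,482: $3,200 finishes the deductible; $1,282 goes to coinsurance; coinsurance $1,282 × 20% = $256.40. Traveler owes $3,456.40 (running OOP $3,456.40).
Bill 2, $5,650: 20% coinsurance on $5,650 = $1,130. Cost to traveler: $1,130. OOP to date $4,586.40.
Bill 3, $8,948: deductible met; 20% of $8,948 = $1,789.60. Traveler pays $1,789.60; OOP now $6,376.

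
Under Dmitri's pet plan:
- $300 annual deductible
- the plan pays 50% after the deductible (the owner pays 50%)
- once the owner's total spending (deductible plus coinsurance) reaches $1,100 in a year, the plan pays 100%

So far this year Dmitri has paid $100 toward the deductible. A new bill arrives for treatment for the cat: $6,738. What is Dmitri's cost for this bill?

Deductible still to meet: $300 − $100 = $200.
After the $200 deductible portion, $6,738 − $200 = $6,538 is subject to coinsurance.
Owner's 50% share of $6,538 is $3,269.
So the owner owes $200 + $3,269 = $3,469 before any cap.
That would bring total out-of-pocket to $3,569, past the $1,100 cap. The owner is capped at $1,100 − $100 = $1,000 on this claim.

$1,000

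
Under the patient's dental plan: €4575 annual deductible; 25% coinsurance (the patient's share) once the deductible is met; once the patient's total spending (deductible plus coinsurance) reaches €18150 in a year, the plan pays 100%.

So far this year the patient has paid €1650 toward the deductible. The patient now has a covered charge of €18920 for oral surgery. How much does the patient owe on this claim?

€1650 of the €4575 deductible is already met, leaving €2925.
That leaves €18920 − €2925 = €15995 for coinsurance.
25% of €15995 = €3998.75 falls to the patient.
That puts the patient's cost at €2925 + €3998.75 = €6923.75 before any cap.
Year-to-date out-of-pocket becomes €1650 + €6923.75 = €8573.75, still under the €18150 maximum, so no cap applies.

€6923.75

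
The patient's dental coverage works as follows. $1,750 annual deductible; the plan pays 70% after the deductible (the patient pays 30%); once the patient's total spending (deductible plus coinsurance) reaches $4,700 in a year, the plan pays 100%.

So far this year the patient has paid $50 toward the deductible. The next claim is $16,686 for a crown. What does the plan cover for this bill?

$12,036

Deductible still to meet: $1,750 − $50 = $1,700.
After the $1,700 deductible portion, $16,686 − $1,700 = $14,986 is subject to coinsurance.
Coinsurance: $14,986 × 30% = $4,495.80.
So the patient owes $1,700 + $4,495.80 = $6,195.80 before any cap.
Year-to-date out-of-pocket would reach $50 + $6,195.80 = $6,245.80, above the $4,700 maximum, so the patient pays only $4,700 − $50 = $4,650.
Insurer pays the balance: $16,686 − $4,650 = $12,036.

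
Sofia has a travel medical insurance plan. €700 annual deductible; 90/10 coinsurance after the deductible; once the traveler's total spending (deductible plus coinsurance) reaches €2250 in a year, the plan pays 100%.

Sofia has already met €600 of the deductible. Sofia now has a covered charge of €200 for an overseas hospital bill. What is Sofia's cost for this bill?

€110

Deductible still to meet: €700 − €600 = €100.
The remaining €100 (= €200 − €100) moves to coinsurance.
10% of €100 = €10 falls to the traveler.
Traveler responsibility before any cap: €100 + €10 = €110.
Cumulative spending €600 + €110 = €710 stays under the €2250 maximum.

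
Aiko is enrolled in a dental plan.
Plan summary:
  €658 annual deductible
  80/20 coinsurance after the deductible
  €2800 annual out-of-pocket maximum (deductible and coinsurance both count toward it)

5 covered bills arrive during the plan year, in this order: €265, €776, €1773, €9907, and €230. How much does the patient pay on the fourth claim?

€1710.80

Claim 1 (€265): all of it applies to the deductible. Patient owes €265 (running OOP €265).
Claim 2 (€776): deductible takes €393, €383 remains; 20% of €383 = €76.60. Patient pays €469.60; OOP now €734.60.
Claim 3 (€1773): deductible already satisfied, so patient's share is 20% × €1773 = €354.60. Patient owes €354.60 (running OOP €1089.20).
Claim 4 (€9907): 20% coinsurance on €9907 = €1981.40. Adding that to €1089.20 gives €3070.60, past the €2800 cap; patient pays only €2800 − €1089.20 = €1710.80.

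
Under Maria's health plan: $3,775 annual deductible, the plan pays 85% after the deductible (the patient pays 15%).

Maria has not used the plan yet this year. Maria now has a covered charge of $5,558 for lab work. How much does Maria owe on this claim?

$4,042.45

Nothing has been paid toward the $3,775 deductible, so the first $3,775 of this charge is applied there.
After the $3,775 deductible portion, $5,558 − $3,775 = $1,783 is subject to coinsurance.
15% of $1,783 = $267.45 falls to the patient.
Patient responsibility: $3,775 + $267.45 = $4,042.45.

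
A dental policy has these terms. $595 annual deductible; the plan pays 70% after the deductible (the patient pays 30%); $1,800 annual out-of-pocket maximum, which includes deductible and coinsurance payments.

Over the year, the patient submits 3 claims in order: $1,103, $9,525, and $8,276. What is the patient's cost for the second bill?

$1,052.60

#1 ($1,103): deductible takes $595, $508 remains; coinsurance $508 × 30% = $152.40. Patient owes $747.40 (running OOP $747.40).
#2 ($9,525): deductible already satisfied, so patient's share is 30% × $9,525 = $2,857.50. OOP would hit $3,604.90 > $1,800, so the cap limits the patient to $1,800 − $747.40 = $1,052.60.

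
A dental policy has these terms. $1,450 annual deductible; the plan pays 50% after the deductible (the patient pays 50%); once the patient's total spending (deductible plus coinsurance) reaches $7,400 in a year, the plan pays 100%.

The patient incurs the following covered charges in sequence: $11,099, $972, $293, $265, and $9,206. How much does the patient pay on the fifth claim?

#1 ($11,099): $1,450 finishes the deductible; $9,649 goes to coinsurance; coinsurance $9,649 × 50% = $4,824.50. Cost to patient: $6,274.50. OOP to date $6,274.50.
#2 ($972): deductible already satisfied, so patient's share is 50% × $972 = $486. Cost to patient: $486. OOP to date $6,760.50.
#3 ($293): deductible met; 50% of $293 = $146.50. Cost to patient: $146.50. OOP to date $6,907.
#4 ($265): deductible already satisfied, so patient's share is 50% × $265 = $132.50. Cost to patient: $132.50. OOP to date $7,039.50.
#5 ($9,206): deductible met; 50% of $9,206 = $4,603. OOP would hit $11,642.50 > $7,400, so the cap limits the patient to $7,400 − $7,039.50 = $360.50.

$360.50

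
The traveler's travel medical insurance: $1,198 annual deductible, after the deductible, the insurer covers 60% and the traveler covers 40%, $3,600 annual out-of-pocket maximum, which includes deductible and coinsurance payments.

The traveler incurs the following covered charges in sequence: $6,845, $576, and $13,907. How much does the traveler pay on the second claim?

Bill 1, $6,845: $1,198 to deductible, leaving $5,647; 40% of $5,647 = $2,258.80. Traveler pays $3,456.80; OOP now $3,456.80.
Bill 2, $576: deductible already satisfied, so traveler's share is 40% × $576 = $230.40. OOP would hit $3,687.20 > $3,600, so the cap limits the traveler to $3,600 − $3,456.80 = $143.20.

$143.20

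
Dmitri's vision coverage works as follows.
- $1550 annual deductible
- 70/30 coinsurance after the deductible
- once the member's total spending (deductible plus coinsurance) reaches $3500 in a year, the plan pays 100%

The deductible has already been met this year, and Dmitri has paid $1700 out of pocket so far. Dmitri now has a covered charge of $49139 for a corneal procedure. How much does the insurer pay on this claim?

$47339

The deductible is already satisfied, so the full bill goes to coinsurance.
Coinsurance: $49139 × 30% = $14741.70.
Year-to-date out-of-pocket would reach $1700 + $14741.70 = $16441.70, above the $3500 maximum, so the member pays only $3500 − $1700 = $1800.
The insurer covers the remainder: $49139 − $1800 = $47339.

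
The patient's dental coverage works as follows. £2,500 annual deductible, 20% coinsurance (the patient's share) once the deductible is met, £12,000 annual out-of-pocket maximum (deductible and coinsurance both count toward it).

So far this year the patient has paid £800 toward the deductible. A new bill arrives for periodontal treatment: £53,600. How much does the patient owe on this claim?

Remaining deductible: £2,500 − £800 = £1,700.
That leaves £53,600 − £1,700 = £51,900 for coinsurance.
Coinsurance: £51,900 × 20% = £10,380.
Patient responsibility before any cap: £1,700 + £10,380 = £12,080.
That would bring total out-of-pocket to £12,880, past the £12,000 cap. The patient is capped at £12,000 − £800 = £11,200 on this claim.

£11,200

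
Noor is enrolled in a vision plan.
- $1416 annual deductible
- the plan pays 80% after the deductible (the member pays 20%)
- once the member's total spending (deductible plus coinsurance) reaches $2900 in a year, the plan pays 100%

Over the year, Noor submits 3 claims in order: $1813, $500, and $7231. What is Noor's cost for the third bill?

$1304.60

Claim 1 ($1813): $1416 finishes the deductible; $397 goes to coinsurance; 20% of $397 = $79.40. Member owes $1495.40 (running OOP $1495.40).
Claim 2 ($500): deductible met; 20% of $500 = $100. Member owes $100 (running OOP $1595.40).
Claim 3 ($7231): deductible already satisfied, so member's share is 20% × $7231 = $1446.20. Adding that to $1595.40 gives $3041.60, past the $2900 cap; member pays only $2900 − $1595.40 = $1304.60.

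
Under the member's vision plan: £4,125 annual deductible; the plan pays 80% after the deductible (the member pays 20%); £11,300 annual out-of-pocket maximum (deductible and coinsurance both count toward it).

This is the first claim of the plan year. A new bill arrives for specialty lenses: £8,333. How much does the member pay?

£4,966.60

Nothing has been paid toward the £4,125 deductible, so the first £4,125 of this charge is applied there.
That leaves £8,333 − £4,125 = £4,208 for coinsurance.
Member's 20% share of £4,208 is £841.60.
That puts the member's cost at £4,125 + £841.60 = £4,966.60 before any cap.
Total out-of-pocket so far would be £0 + £4,966.60 = £4,966.60, below the £11,300 cap — no reduction.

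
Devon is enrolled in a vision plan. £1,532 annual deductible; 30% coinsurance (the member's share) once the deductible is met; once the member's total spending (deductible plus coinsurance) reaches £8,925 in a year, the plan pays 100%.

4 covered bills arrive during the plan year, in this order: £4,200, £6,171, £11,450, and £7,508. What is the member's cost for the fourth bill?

£1,306.30

Bill 1, £4,200: £1,532 to deductible, leaving £2,668; 30% of £2,668 = £800.40. Member owes £2,332.40 (running OOP £2,332.40).
Bill 2, £6,171: deductible already satisfied, so member's share is 30% × £6,171 = £1,851.30. Cost to member: £1,851.30. OOP to date £4,183.70.
Bill 3, £11,450: deductible met; 30% of £11,450 = £3,435. Member owes £3,435 (running OOP £7,618.70).
Bill 4, £7,508: 30% coinsurance on £7,508 = £2,252.40. Adding that to £7,618.70 gives £9,871.10, past the £8,925 cap; member pays only £8,925 − £7,618.70 = £1,306.30.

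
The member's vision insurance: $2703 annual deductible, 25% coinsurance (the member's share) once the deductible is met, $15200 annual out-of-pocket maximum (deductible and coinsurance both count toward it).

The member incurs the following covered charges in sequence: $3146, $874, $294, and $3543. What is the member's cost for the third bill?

$73.50

Claim 1 ($3146): $2703 finishes the deductible; $443 goes to coinsurance; 25% of $443 = $110.75. Member pays $2813.75; OOP now $2813.75.
Claim 2 ($874): deductible already satisfied, so member's share is 25% × $874 = $218.50. Cost to member: $218.50. OOP to date $3032.25.
Claim 3 ($294): deductible met; 25% of $294 = $73.50. Member pays $73.50; OOP now $3105.75.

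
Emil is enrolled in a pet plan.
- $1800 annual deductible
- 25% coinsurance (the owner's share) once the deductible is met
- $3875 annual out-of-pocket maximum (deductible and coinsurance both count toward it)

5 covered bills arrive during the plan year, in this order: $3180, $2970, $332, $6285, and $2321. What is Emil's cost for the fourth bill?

$904.50

Claim 1 — $3180: deductible takes $1800, $1380 remains; owner's 25% is $345. Cost to owner: $2145. OOP to date $2145.
Claim 2 — $2970: deductible already satisfied, so owner's share is 25% × $2970 = $742.50. Cost to owner: $742.50. OOP to date $2887.50.
Claim 3 — $332: deductible met; 25% of $332 = $83. Owner owes $83 (running OOP $2970.50).
Claim 4 — $6285: 25% coinsurance on $6285 = $1571.25. Adding that to $2970.50 gives $4541.75, past the $3875 cap; owner pays only $3875 − $2970.50 = $904.50.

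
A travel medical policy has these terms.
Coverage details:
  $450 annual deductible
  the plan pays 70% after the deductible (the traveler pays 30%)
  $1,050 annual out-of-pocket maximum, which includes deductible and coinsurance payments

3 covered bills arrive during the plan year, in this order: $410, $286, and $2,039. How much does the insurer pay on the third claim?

$1,512.80

Claim 1 ($410): all of it applies to the deductible. Traveler pays $410; OOP now $410. Plan pays $410 − $410 = $0.
Claim 2 ($286): $40 finishes the deductible; $246 goes to coinsurance; coinsurance $246 × 30% = $73.80. Cost to traveler: $113.80. OOP to date $523.80. Plan pays $286 − $113.80 = $172.20.
Claim 3 ($2,039): 30% coinsurance on $2,039 = $611.70. OOP would hit $1,135.50 > $1,050, so the cap limits the traveler to $1,050 − $523.80 = $526.20. Plan pays $2,039 − $526.20 = $1,512.80.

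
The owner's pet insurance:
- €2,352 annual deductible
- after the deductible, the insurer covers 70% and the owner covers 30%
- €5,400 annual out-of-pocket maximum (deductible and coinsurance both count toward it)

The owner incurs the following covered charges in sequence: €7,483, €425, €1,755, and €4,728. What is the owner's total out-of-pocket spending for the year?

Claim 1 — €7,483: deductible takes €2,352, €5,131 remains; coinsurance €5,131 × 30% = €1,539.30. Cost to owner: €3,891.30. OOP to date €3,891.30.
Claim 2 — €425: 30% coinsurance on €425 = €127.50. Owner owes €127.50 (running OOP €4,018.80).
Claim 3 — €1,755: deductible met; 30% of €1,755 = €526.50. Cost to owner: €526.50. OOP to date €4,545.30.
Claim 4 — €4,728: deductible met; 30% of €4,728 = €1,418.40. That would push OOP to €5,963.70, over the €5,400 cap, so owner pays €5,400 − €4,545.30 = €854.70.
Summing the owner's payments: €3,891.30 + €127.50 + €526.50 + €854.70 = €5,400.

€5,400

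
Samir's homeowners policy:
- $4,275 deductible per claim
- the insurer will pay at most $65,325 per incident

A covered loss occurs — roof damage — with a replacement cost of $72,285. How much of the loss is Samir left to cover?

$6,960

Less the $4,275 deductible: $72,285 − $4,275 = $68,010.
Since $68,010 > $65,325, the payout is capped at $65,325.
Homeowner's share is the uncovered remainder: $72,285 − $65,325 = $6,960.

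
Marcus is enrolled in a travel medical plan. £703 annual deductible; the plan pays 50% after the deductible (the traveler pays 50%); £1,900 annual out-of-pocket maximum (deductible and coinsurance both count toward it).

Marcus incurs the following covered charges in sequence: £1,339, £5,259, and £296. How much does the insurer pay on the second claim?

£4,380

Claim 1 — £1,339: £703 to deductible, leaving £636; 50% of £636 = £318. Cost to traveler: £1,021. OOP to date £1,021. Plan pays £1,339 − £1,021 = £318.
Claim 2 — £5,259: deductible met; 50% of £5,259 = £2,629.50. That would push OOP to £3,650.50, over the £1,900 cap, so traveler pays £1,900 − £1,021 = £879. Plan pays £5,259 − £879 = £4,380.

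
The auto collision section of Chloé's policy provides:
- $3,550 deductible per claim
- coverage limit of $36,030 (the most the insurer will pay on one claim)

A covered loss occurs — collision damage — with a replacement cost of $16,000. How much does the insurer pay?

$12,450

Subtract the deductible: $16,000 − $3,550 = $12,450.
That's under the $36,030 cap, so the insurer reimburses the full $12,450.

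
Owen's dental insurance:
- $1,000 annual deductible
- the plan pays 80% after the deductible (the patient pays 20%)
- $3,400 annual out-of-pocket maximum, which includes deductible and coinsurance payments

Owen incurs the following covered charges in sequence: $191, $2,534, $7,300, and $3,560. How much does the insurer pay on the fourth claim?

$2,965

Claim 1 ($191): all of it applies to the deductible. Patient owes $191 (running OOP $191). Insurer: $191 − $191 = $0.
Claim 2 ($2,534): deductible takes $809, $1,725 remains; 20% of $1,725 = $345. Patient pays $1,154; OOP now $1,345. Insurer: $2,534 − $1,154 = $1,380.
Claim 3 ($7,300): deductible already satisfied, so patient's share is 20% × $7,300 = $1,460. Patient pays $1,460; OOP now $2,805. Plan pays $7,300 − $1,460 = $5,840.
Claim 4 ($3,560): 20% coinsurance on $3,560 = $712. Adding that to $2,805 gives $3,517, past the $3,400 cap; patient pays only $3,400 − $2,805 = $595. Plan pays $3,560 − $595 = $2,965.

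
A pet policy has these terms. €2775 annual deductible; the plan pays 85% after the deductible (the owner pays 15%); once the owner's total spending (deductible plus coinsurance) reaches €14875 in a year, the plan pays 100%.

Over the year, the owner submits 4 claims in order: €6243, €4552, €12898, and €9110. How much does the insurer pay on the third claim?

€10963.30

#1 (€6243): €2775 finishes the deductible; €3468 goes to coinsurance; coinsurance €3468 × 15% = €520.20. Owner pays €3295.20; OOP now €3295.20. Insurer: €6243 − €3295.20 = €2947.80.
#2 (€4552): deductible already satisfied, so owner's share is 15% × €4552 = €682.80. Owner owes €682.80 (running OOP €3978). Insurer: €4552 − €682.80 = €3869.20.
#3 (€12898): 15% coinsurance on €12898 = €1934.70. Owner owes €1934.70 (running OOP €5912.70). Plan pays €12898 − €1934.70 = €10963.30.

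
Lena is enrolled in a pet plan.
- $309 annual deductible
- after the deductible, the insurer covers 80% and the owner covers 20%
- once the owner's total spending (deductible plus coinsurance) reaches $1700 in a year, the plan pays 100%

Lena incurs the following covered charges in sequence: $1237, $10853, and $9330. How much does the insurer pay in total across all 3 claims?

Claim 1 — $1237: $309 to deductible, leaving $928; coinsurance $928 × 20% = $185.60. Cost to owner: $494.60. OOP to date $494.60. Insurer: $1237 − $494.60 = $742.40.
Claim 2 — $10853: deductible already satisfied, so owner's share is 20% × $10853 = $2170.60. That would push OOP to $2665.20, over the $1700 cap, so owner pays $1700 − $494.60 = $1205.40. Plan pays $10853 − $1205.40 = $9647.60.
Claim 3 — $9330: deductible already satisfied, so owner's share is 20% × $9330 = $1866. That would push OOP to $3566, over the $1700 cap, so owner pays $1700 − $1700 = $0. Plan pays $9330 − $0 = $9330.
Insurer total = bills − owner's total = $21420 − $1700 = $19720.

$19720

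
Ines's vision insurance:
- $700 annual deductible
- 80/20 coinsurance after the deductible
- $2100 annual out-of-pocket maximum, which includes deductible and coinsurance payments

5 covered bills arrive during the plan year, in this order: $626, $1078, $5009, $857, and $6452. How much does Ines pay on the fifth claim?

Claim 1 — $626: fully absorbed by the deductible. Cost to member: $626. OOP to date $626.
Claim 2 — $1078: deductible takes $74, $1004 remains; coinsurance $1004 × 20% = $200.80. Member owes $274.80 (running OOP $900.80).
Claim 3 — $5009: 20% coinsurance on $5009 = $1001.80. Member pays $1001.80; OOP now $1902.60.
Claim 4 — $857: deductible met; 20% of $857 = $171.40. Member pays $171.40; OOP now $2074.
Claim 5 — $6452: 20% coinsurance on $6452 = $1290.40. OOP would hit $3364.40 > $2100, so the cap limits the member to $2100 − $2074 = $26.

$26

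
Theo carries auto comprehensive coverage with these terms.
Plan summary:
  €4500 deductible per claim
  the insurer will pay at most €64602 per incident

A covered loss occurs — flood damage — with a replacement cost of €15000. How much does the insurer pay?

Subtract the deductible: €15000 − €4500 = €10500.
€10500 is within the €64602 limit, so the insurer pays €10500.

€10500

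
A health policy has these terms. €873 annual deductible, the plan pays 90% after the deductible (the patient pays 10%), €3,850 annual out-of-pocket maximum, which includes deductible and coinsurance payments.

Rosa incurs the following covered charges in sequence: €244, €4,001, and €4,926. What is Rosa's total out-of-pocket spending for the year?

Claim 1 — €244: all of it applies to the deductible. Cost to patient: €244. OOP to date €244.
Claim 2 — €4,001: deductible takes €629, €3,372 remains; patient's 10% is €337.20. Patient owes €966.20 (running OOP €1,210.20).
Claim 3 — €4,926: deductible already satisfied, so patient's share is 10% × €4,926 = €492.60. Patient owes €492.60 (running OOP €1,702.80).
Summing the patient's payments: €244 + €966.20 + €492.60 = €1,702.80.

€1,702.80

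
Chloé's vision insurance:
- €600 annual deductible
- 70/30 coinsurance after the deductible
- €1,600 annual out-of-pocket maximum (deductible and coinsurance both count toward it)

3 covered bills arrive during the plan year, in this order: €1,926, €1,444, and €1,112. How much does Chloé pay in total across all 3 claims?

Bill 1, €1,926: deductible takes €600, €1,326 remains; member's 30% is €397.80. Member owes €997.80 (running OOP €997.80).
Bill 2, €1,444: 30% coinsurance on €1,444 = €433.20. Cost to member: €433.20. OOP to date €1,431.
Bill 3, €1,112: deductible met; 30% of €1,112 = €333.60. Adding that to €1,431 gives €1,764.60, past the €1,600 cap; member pays only €1,600 − €1,431 = €169.
Summing the member's payments: €997.80 + €433.20 + €169 = €1,600.

€1,600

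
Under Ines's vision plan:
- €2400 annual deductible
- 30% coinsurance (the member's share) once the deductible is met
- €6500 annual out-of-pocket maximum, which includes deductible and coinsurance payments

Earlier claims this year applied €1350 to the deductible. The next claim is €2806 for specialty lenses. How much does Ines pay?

€1576.80

€1350 of the €2400 deductible is already met, leaving €1050.
The remaining €1756 (= €2806 − €1050) moves to coinsurance.
Member's 30% share of €1756 is €526.80.
So the member owes €1050 + €526.80 = €1576.80 before any cap.
Total out-of-pocket so far would be €1350 + €1576.80 = €2926.80, below the €6500 cap — no reduction.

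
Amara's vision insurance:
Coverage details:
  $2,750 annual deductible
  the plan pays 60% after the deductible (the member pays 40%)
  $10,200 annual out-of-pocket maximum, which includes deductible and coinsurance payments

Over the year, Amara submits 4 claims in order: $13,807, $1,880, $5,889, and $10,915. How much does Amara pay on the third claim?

$2,275.20

Claim 1 — $13,807: $2,750 to deductible, leaving $11,057; member's 40% is $4,422.80. Cost to member: $7,172.80. OOP to date $7,172.80.
Claim 2 — $1,880: 40% coinsurance on $1,880 = $752. Member owes $752 (running OOP $7,924.80).
Claim 3 — $5,889: 40% coinsurance on $5,889 = $2,355.60. That would push OOP to $10,280.40, over the $10,200 cap, so member pays $10,200 − $7,924.80 = $2,275.20.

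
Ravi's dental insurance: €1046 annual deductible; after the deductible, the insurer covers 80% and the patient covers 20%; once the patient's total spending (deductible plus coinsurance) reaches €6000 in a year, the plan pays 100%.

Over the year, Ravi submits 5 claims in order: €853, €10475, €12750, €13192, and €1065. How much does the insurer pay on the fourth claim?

€12844.40

Claim 1 (€853): all of it applies to the deductible. Patient owes €853 (running OOP €853). Insurer: €853 − €853 = €0.
Claim 2 (€10475): €193 to deductible, leaving €10282; patient's 20% is €2056.40. Patient owes €2249.40 (running OOP €3102.40). Insurer: €10475 − €2249.40 = €8225.60.
Claim 3 (€12750): 20% coinsurance on €12750 = €2550. Patient owes €2550 (running OOP €5652.40). Insurer: €12750 − €2550 = €10200.
Claim 4 (€13192): deductible already satisfied, so patient's share is 20% × €13192 = €2638.40. OOP would hit €8290.80 > €6000, so the cap limits the patient to €6000 − €5652.40 = €347.60. Insurer: €13192 − €347.60 = €12844.40.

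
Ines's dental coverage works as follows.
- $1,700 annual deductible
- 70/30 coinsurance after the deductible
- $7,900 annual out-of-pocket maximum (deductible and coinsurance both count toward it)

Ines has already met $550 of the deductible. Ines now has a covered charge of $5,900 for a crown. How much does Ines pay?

$2,575

$550 of the $1,700 deductible is already met, leaving $1,150.
That leaves $5,900 − $1,150 = $4,750 for coinsurance.
Coinsurance: $4,750 × 30% = $1,425.
That puts the patient's cost at $1,150 + $1,425 = $2,575 before any cap.
Year-to-date out-of-pocket becomes $550 + $2,575 = $3,125, still under the $7,900 maximum, so no cap applies.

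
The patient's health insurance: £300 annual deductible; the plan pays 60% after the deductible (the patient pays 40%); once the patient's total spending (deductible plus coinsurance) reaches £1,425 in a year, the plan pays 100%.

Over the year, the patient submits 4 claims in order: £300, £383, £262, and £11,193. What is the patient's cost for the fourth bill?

Bill 1, £300: entire amount goes to the deductible. Patient pays £300; OOP now £300.
Bill 2, £383: deductible met; 40% of £383 = £153.20. Patient pays £153.20; OOP now £453.20.
Bill 3, £262: deductible already satisfied, so patient's share is 40% × £262 = £104.80. Cost to patient: £104.80. OOP to date £558.
Bill 4, £11,193: deductible met; 40% of £11,193 = £4,477.20. That would push OOP to £5,035.20, over the £1,425 cap, so patient pays £1,425 − £558 = £867.

£867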